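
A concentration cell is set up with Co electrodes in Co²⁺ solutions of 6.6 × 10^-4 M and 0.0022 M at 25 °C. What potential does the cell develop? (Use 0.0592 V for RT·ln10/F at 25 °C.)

Both half-cells are Co²⁺/Co, so E°_cell = 0. The concentrated side is the cathode; the cell reaction moves Co²⁺ from high to low concentration with n = 2.
Q = [Co²⁺]_dilute/[Co²⁺]_conc = 6.6 × 10^-4/0.0022 = 0.300.
E = 0 − (0.0592/2) log Q = −(0.0592/2)(-0.523) = 0.0155 V.

0.015 V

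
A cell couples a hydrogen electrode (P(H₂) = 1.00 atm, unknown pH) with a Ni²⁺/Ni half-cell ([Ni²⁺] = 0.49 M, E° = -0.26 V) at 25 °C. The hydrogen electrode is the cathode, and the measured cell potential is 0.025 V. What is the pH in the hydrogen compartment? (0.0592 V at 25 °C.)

E°_cell = 0.26 V and n = 2.
log Q = n(E° − E)/0.0592 = 2×(0.26 − 0.025)/0.0592 = 7.939.
With Q = [Ni²⁺]·P(H₂) / [H⁺]^2, solving for [H⁺] gives log[H⁺] = -4.124, so pH = 4.12.

pH = 4.12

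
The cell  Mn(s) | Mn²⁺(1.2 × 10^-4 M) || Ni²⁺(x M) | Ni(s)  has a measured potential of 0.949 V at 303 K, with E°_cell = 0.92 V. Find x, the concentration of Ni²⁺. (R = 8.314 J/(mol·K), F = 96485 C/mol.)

From the Nernst equation, ln Q = nF(E° − E)/RT = 2×96485×(0.92 − 0.949)/(8.314×303) = -2.221, so Q = 0.108.
With Q = [Mn²⁺]/[Ni²⁺] and the known concentrations, [Ni²⁺] in the denominator gives [Ni²⁺] = 0.0011 M.

0.0011 M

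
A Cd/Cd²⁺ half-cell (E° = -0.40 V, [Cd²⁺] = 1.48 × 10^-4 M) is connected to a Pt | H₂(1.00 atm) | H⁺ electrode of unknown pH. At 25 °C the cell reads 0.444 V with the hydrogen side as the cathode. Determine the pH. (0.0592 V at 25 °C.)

E°_cell = 0.40 V and n = 2.
log Q = n(E° − E)/0.0592 = 2×(0.40 − 0.444)/0.0592 = -1.486.
With Q = [Cd²⁺]·P(H₂) / [H⁺]^2, solving for [H⁺] gives log[H⁺] = -1.172, so pH = 1.17.

pH = 1.17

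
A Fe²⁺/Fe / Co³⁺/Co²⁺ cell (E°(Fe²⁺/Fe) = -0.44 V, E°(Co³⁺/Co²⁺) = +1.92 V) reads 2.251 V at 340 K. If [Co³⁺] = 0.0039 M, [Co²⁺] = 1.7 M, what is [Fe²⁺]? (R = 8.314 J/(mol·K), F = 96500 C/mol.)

From the Nernst equation, ln Q = nF(E° − E)/RT = 2×96500×(2.36 − 2.251)/(8.314×340) = 7.442, so Q = 1710.
With Q = [Fe²⁺]·[Co²⁺]^2/[Co³⁺]^2 and the known concentrations, [Fe²⁺] in the numerator gives [Fe²⁺] = 0.009 M.

0.009 M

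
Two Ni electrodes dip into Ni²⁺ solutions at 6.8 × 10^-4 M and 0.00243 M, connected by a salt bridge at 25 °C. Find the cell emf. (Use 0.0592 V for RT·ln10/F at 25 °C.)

Both half-cells are Ni²⁺/Ni, so E°_cell = 0. The concentrated side is the cathode; the cell reaction moves Ni²⁺ from high to low concentration with n = 2.
Q = [Ni²⁺]_dilute/[Ni²⁺]_conc = 6.8 × 10^-4/0.00243 = 0.280.
E = 0 − (0.0592/2) log Q = −(0.0592/2)(-0.553) = 0.0164 V.

0.016 V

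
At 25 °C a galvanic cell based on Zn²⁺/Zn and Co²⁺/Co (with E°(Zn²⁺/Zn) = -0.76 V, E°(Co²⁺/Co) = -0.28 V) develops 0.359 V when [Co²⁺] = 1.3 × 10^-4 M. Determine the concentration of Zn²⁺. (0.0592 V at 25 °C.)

From the Nernst equation, log Q = n(E° − E)/0.0592 = 2(0.48 − 0.359)/0.0592 = 4.088, so Q = 1.22 × 10^4.
With Q = [Zn²⁺]/[Co²⁺] and the known concentrations, [Zn²⁺] in the numerator gives [Zn²⁺] = 1.6 M.

1.6 M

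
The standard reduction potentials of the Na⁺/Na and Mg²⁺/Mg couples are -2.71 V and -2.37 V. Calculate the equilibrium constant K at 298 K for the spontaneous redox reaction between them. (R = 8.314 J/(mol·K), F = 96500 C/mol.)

3.2 × 10^11

E°_cell = -2.37 − (-2.71) = 0.34 V, with n = 2 electrons transferred.
At equilibrium E = 0, so the Nernst equation gives ln K = nFE°/RT = (2)(96500)(0.34)/((8.314)(298)) = 26.49.
K = e^26.49 = 3.2 × 10^11.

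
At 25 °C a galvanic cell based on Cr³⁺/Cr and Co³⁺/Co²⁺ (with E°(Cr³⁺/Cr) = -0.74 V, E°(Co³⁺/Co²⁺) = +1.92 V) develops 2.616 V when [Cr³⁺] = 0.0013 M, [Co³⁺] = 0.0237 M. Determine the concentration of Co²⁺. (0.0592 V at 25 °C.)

1.2 M

From the Nernst equation, log Q = n(E° − E)/0.0592 = 3(2.66 − 2.616)/0.0592 = 2.230, so Q = 170.
With Q = [Cr³⁺]·[Co²⁺]^3/[Co³⁺]^3 and the known concentrations, [Co²⁺]^3 in the numerator gives [Co²⁺] = 1.2 M.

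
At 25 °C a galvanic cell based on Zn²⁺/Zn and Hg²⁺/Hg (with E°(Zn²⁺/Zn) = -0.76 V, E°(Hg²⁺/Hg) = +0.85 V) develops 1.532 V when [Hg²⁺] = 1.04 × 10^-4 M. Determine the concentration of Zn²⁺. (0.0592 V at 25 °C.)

0.045 M

From the Nernst equation, log Q = n(E° − E)/0.0592 = 2(1.61 − 1.532)/0.0592 = 2.635, so Q = 432.
With Q = [Zn²⁺]/[Hg²⁺] and the known concentrations, [Zn²⁺] in the numerator gives [Zn²⁺] = 0.045 M.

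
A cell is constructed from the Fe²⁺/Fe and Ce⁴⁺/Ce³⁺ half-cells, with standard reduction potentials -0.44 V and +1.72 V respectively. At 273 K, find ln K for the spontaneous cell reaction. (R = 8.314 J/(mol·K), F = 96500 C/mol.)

E°_cell = +1.72 − (-0.44) = 2.16 V, with n = 2 electrons transferred.
At equilibrium E = 0, so the Nernst equation gives ln K = nFE°/RT = (2)(96500)(2.16)/((8.314)(273)) = 183.67.

ln K = 183.7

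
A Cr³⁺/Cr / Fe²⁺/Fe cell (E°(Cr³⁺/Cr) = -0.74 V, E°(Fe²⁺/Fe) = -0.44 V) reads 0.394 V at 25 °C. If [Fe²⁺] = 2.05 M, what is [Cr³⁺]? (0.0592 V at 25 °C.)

5.1 × 10^-5 M

From the Nernst equation, log Q = n(E° − E)/0.0592 = 6(0.30 − 0.394)/0.0592 = -9.527, so Q = 2.97 × 10^-10.
With Q = [Cr³⁺]^2/[Fe²⁺]^3 and the known concentrations, [Cr³⁺]^2 in the numerator gives [Cr³⁺] = 5.1 × 10^-5 M.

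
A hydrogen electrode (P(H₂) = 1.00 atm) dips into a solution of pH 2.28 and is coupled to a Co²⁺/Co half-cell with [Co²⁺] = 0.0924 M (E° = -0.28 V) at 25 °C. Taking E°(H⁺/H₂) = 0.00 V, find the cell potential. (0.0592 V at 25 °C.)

The hydrogen couple is the cathode, so E°_cell = 0.28 V; n = 2.
[H⁺] = 10^(−2.28) = 0.0052 M, and Q = [Co²⁺]·P(H₂) / [H⁺]^2 = 3350.
E = E° − (0.0592/2) log Q = 0.28 − (0.0592/2)(3.526) = 0.176 V.

0.18 V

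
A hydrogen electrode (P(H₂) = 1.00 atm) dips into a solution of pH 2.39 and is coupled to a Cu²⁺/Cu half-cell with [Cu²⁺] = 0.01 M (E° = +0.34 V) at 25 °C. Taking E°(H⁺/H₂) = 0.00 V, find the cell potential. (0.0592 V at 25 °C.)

0.42 V

The Cu²⁺/Cu couple is the cathode, so E°_cell = 0.34 V; n = 2.
[H⁺] = 10^(−2.39) = 0.0041 M, and Q = [H⁺]^2 / ([Cu²⁺]·P(H₂)) = 0.00166.
E = E° − (0.0592/2) log Q = 0.34 − (0.0592/2)(-2.780) = 0.422 V.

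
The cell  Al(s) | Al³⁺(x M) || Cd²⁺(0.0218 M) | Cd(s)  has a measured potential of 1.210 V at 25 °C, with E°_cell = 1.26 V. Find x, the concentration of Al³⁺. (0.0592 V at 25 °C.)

1.1 M

From the Nernst equation, log Q = n(E° − E)/0.0592 = 6(1.26 − 1.210)/0.0592 = 5.068, so Q = 1.17 × 10^5.
With Q = [Al³⁺]^2/[Cd²⁺]^3 and the known concentrations, [Al³⁺]^2 in the numerator gives [Al³⁺] = 1.1 M.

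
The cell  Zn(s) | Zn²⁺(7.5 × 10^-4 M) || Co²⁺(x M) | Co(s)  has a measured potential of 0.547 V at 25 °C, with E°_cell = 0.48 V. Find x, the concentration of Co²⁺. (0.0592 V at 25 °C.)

0.14 M

From the Nernst equation, log Q = n(E° − E)/0.0592 = 2(0.48 − 0.547)/0.0592 = -2.264, so Q = 0.00545.
With Q = [Zn²⁺]/[Co²⁺] and the known concentrations, [Co²⁺] in the denominator gives [Co²⁺] = 0.14 M.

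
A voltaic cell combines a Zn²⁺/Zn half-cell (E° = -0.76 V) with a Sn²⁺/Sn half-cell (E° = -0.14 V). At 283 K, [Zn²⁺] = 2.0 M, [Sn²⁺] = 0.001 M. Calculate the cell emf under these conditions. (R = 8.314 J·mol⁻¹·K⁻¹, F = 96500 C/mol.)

0.527 V

The Sn²⁺/Sn couple has the higher reduction potential and acts as the cathode, so E°_cell = -0.14 − (-0.76) = 0.62 V.
Balancing electrons gives n = 2; the reaction quotient is Q = [Zn²⁺]/[Sn²⁺] = 2000.
E = E° − (RT/nF) ln Q = 0.62 − (8.314×283)/(2×96500) × (7.601) = 0.620 − 0.093 = 0.527 V.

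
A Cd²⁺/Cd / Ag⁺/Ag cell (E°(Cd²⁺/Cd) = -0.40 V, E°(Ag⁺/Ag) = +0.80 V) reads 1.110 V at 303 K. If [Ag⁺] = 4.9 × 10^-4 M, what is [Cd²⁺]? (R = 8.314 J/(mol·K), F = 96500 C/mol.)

From the Nernst equation, ln Q = nF(E° − E)/RT = 2×96500×(1.20 − 1.110)/(8.314×303) = 6.895, so Q = 988.
With Q = [Cd²⁺]/[Ag⁺]^2 and the known concentrations, [Cd²⁺] in the numerator gives [Cd²⁺] = 2.4 × 10^-4 M.

2.4 × 10^-4 M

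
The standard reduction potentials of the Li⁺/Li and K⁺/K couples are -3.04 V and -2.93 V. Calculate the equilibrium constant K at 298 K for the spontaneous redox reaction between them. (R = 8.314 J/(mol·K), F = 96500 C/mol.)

73

E°_cell = -2.93 − (-3.04) = 0.11 V, with n = 1 electron transferred.
At equilibrium E = 0, so the Nernst equation gives ln K = nFE°/RT = (1)(96500)(0.11)/((8.314)(298)) = 4.28.
K = e^4.28 = 73.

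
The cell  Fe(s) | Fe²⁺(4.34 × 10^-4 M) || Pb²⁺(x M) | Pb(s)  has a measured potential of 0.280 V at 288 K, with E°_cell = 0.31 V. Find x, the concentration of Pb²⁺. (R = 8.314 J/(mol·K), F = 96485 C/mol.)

From the Nernst equation, ln Q = nF(E° − E)/RT = 2×96485×(0.31 − 0.280)/(8.314×288) = 2.418, so Q = 11.2.
With Q = [Fe²⁺]/[Pb²⁺] and the known concentrations, [Pb²⁺] in the denominator gives [Pb²⁺] = 3.9 × 10^-5 M.

3.9 × 10^-5 M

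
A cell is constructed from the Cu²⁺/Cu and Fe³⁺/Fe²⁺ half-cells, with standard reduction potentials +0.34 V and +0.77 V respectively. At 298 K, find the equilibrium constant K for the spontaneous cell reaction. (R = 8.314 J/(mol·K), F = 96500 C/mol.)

E°_cell = +0.77 − (+0.34) = 0.43 V, with n = 2 electrons transferred.
At equilibrium E = 0, so the Nernst equation gives ln K = nFE°/RT = (2)(96500)(0.43)/((8.314)(298)) = 33.50.
K = e^33.50 = 3.5 × 10^14.

3.5 × 10^14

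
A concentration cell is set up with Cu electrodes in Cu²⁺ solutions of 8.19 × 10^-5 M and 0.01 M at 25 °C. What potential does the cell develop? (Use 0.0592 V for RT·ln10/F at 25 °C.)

0.062 V

Both half-cells are Cu²⁺/Cu, so E°_cell = 0. The concentrated side is the cathode; the cell reaction moves Cu²⁺ from high to low concentration with n = 2.
Q = [Cu²⁺]_dilute/[Cu²⁺]_conc = 8.19 × 10^-5/0.01 = 0.00819.
E = 0 − (0.0592/2) log Q = −(0.0592/2)(-2.087) = 0.0618 V.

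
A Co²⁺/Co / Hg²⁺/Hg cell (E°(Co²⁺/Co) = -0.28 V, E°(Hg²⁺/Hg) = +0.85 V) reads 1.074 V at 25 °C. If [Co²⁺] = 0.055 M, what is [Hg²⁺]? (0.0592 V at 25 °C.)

From the Nernst equation, log Q = n(E° − E)/0.0592 = 2(1.13 − 1.074)/0.0592 = 1.892, so Q = 78.0.
With Q = [Co²⁺]/[Hg²⁺] and the known concentrations, [Hg²⁺] in the denominator gives [Hg²⁺] = 7.1 × 10^-4 M.

7.1 × 10^-4 M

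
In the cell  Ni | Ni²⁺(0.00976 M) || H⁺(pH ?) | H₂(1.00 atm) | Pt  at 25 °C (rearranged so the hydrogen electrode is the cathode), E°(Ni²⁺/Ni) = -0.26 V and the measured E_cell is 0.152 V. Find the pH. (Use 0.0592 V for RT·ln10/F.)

E°_cell = 0.26 V and n = 2.
log Q = n(E° − E)/0.0592 = 2×(0.26 − 0.152)/0.0592 = 3.649.
With Q = [Ni²⁺]·P(H₂) / [H⁺]^2, solving for [H⁺] gives log[H⁺] = -2.830, so pH = 2.83.

pH = 2.83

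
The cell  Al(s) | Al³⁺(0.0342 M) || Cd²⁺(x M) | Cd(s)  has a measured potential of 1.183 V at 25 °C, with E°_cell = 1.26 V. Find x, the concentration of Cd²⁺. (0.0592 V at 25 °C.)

From the Nernst equation, log Q = n(E° − E)/0.0592 = 6(1.26 − 1.183)/0.0592 = 7.804, so Q = 6.37 × 10^7.
With Q = [Al³⁺]^2/[Cd²⁺]^3 and the known concentrations, [Cd²⁺]^3 in the denominator gives [Cd²⁺] = 2.6 × 10^-4 M.

2.6 × 10^-4 M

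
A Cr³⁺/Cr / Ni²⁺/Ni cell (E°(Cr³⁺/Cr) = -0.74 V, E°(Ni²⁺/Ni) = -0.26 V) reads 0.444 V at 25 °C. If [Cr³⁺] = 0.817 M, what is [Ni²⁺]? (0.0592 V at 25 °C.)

0.053 M

From the Nernst equation, log Q = n(E° − E)/0.0592 = 6(0.48 − 0.444)/0.0592 = 3.649, so Q = 4450.
With Q = [Cr³⁺]^2/[Ni²⁺]^3 and the known concentrations, [Ni²⁺]^3 in the denominator gives [Ni²⁺] = 0.053 M.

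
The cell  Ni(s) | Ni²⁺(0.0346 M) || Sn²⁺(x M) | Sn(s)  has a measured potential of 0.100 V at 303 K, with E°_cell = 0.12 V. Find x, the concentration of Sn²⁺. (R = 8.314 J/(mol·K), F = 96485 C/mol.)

From the Nernst equation, ln Q = nF(E° − E)/RT = 2×96485×(0.12 − 0.100)/(8.314×303) = 1.532, so Q = 4.63.
With Q = [Ni²⁺]/[Sn²⁺] and the known concentrations, [Sn²⁺] in the denominator gives [Sn²⁺] = 0.0075 M.

0.0075 M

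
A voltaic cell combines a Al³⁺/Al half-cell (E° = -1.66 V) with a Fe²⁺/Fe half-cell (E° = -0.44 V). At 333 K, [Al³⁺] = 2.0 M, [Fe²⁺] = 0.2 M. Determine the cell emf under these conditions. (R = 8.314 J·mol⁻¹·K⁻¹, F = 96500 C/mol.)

The Fe²⁺/Fe couple has the higher reduction potential and acts as the cathode, so E°_cell = -0.44 − (-1.66) = 1.22 V.
Balancing electrons gives n = 6; the reaction quotient is Q = [Al³⁺]^2/[Fe²⁺]^3 = 500.
E = E° − (RT/nF) ln Q = 1.22 − (8.314×333)/(6×96500) × (6.215) = 1.220 − 0.030 = 1.190 V.

1.19 V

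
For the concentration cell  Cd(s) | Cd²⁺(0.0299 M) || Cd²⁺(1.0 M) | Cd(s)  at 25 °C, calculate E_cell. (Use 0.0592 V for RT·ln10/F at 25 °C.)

0.045 V

Both half-cells are Cd²⁺/Cd, so E°_cell = 0. The concentrated side is the cathode; the cell reaction moves Cd²⁺ from high to low concentration with n = 2.
Q = [Cd²⁺]_dilute/[Cd²⁺]_conc = 0.0299/1.0 = 0.0299.
E = 0 − (0.0592/2) log Q = −(0.0592/2)(-1.524) = 0.0451 V.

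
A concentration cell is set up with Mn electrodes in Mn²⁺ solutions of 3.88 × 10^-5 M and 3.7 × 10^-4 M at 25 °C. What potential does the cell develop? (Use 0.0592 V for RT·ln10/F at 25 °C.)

0.029 V

Both half-cells are Mn²⁺/Mn, so E°_cell = 0. The concentrated side is the cathode; the cell reaction moves Mn²⁺ from high to low concentration with n = 2.
Q = [Mn²⁺]_dilute/[Mn²⁺]_conc = 3.88 × 10^-5/3.7 × 10^-4 = 0.105.
E = 0 − (0.0592/2) log Q = −(0.0592/2)(-0.979) = 0.0290 V.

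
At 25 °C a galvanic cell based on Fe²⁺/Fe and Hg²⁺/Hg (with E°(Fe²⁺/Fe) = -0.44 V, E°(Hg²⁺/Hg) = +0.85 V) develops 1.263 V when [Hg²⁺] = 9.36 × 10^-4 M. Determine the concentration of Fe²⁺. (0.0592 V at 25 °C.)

0.0076 M

From the Nernst equation, log Q = n(E° − E)/0.0592 = 2(1.29 − 1.263)/0.0592 = 0.912, so Q = 8.17.
With Q = [Fe²⁺]/[Hg²⁺] and the known concentrations, [Fe²⁺] in the numerator gives [Fe²⁺] = 0.0076 M.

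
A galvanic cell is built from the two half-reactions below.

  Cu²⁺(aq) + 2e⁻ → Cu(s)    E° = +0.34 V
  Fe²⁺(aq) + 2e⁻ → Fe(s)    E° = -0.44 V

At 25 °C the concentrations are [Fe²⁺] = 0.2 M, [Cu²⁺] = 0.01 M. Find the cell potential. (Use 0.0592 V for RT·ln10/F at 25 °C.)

The Cu²⁺/Cu couple has the higher reduction potential and acts as the cathode, so E°_cell = +0.34 − (-0.44) = 0.78 V.
Balancing electrons gives n = 2; the reaction quotient is Q = [Fe²⁺]/[Cu²⁺] = 20.0.
At 25 °C, E = E° − (0.0592/n) log Q = 0.78 − (0.0592/2)(1.301) = 0.780 − 0.039 = 0.741 V.

0.741 V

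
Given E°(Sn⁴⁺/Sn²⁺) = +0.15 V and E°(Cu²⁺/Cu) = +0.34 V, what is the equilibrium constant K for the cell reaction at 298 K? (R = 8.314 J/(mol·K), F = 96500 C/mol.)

2.7 × 10^6

E°_cell = +0.34 − (+0.15) = 0.19 V, with n = 2 electrons transferred.
At equilibrium E = 0, so the Nernst equation gives ln K = nFE°/RT = (2)(96500)(0.19)/((8.314)(298)) = 14.80.
K = e^14.80 = 2.7 × 10^6.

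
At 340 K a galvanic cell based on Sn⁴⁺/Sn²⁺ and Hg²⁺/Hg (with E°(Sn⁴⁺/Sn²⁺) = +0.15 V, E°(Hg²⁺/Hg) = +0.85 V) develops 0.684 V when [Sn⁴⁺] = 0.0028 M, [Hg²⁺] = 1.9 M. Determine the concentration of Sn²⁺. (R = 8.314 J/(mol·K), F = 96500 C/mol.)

4.9 × 10^-4 M

From the Nernst equation, ln Q = nF(E° − E)/RT = 2×96500×(0.70 − 0.684)/(8.314×340) = 1.092, so Q = 2.98.
With Q = [Sn⁴⁺]/([Sn²⁺]·[Hg²⁺]) and the known concentrations, [Sn²⁺] in the denominator gives [Sn²⁺] = 4.9 × 10^-4 M.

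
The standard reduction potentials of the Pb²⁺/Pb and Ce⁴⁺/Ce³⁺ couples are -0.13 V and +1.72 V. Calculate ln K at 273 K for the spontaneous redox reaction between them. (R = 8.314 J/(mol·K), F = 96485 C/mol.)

E°_cell = +1.72 − (-0.13) = 1.85 V, with n = 2 electrons transferred.
At equilibrium E = 0, so the Nernst equation gives ln K = nFE°/RT = (2)(96485)(1.85)/((8.314)(273)) = 157.29.

ln K = 157.3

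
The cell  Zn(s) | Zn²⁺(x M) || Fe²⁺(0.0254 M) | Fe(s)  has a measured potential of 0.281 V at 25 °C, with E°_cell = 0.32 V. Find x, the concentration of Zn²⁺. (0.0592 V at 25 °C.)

From the Nernst equation, log Q = n(E° − E)/0.0592 = 2(0.32 − 0.281)/0.0592 = 1.318, so Q = 20.8.
With Q = [Zn²⁺]/[Fe²⁺] and the known concentrations, [Zn²⁺] in the numerator gives [Zn²⁺] = 0.53 M.

0.53 M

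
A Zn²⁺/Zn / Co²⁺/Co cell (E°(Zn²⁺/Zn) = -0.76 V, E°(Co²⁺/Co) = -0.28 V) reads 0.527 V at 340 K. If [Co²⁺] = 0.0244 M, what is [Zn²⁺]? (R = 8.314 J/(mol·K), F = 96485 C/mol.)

From the Nernst equation, ln Q = nF(E° − E)/RT = 2×96485×(0.48 − 0.527)/(8.314×340) = -3.208, so Q = 0.0404.
With Q = [Zn²⁺]/[Co²⁺] and the known concentrations, [Zn²⁺] in the numerator gives [Zn²⁺] = 9.9 × 10^-4 M.

9.9 × 10^-4 M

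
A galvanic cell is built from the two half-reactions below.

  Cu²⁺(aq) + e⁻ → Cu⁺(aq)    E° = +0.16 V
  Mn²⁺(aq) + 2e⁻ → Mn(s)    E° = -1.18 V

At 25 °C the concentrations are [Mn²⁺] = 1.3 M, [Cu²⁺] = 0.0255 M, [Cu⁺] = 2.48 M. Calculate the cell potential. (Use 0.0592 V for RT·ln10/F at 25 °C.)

1.22 V

The Cu²⁺/Cu⁺ couple has the higher reduction potential and acts as the cathode, so E°_cell = +0.16 − (-1.18) = 1.34 V.
Balancing electrons gives n = 2; the reaction quotient is Q = [Mn²⁺]·[Cu⁺]^2/[Cu²⁺]^2 = 1.23 × 10^4.
At 25 °C, E = E° − (0.0592/n) log Q = 1.34 − (0.0592/2)(4.090) = 1.340 − 0.121 = 1.219 V.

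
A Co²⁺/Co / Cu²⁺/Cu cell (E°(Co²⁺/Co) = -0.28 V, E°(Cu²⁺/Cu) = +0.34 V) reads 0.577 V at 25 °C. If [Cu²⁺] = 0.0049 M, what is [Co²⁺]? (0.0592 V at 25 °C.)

0.14 M

From the Nernst equation, log Q = n(E° − E)/0.0592 = 2(0.62 − 0.577)/0.0592 = 1.453, so Q = 28.4.
With Q = [Co²⁺]/[Cu²⁺] and the known concentrations, [Co²⁺] in the numerator gives [Co²⁺] = 0.14 M.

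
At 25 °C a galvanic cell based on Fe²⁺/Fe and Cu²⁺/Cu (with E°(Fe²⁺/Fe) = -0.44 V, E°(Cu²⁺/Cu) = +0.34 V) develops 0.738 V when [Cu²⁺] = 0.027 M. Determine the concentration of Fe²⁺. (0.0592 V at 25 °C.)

From the Nernst equation, log Q = n(E° − E)/0.0592 = 2(0.78 − 0.738)/0.0592 = 1.419, so Q = 26.2.
With Q = [Fe²⁺]/[Cu²⁺] and the known concentrations, [Fe²⁺] in the numerator gives [Fe²⁺] = 0.71 M.

0.71 M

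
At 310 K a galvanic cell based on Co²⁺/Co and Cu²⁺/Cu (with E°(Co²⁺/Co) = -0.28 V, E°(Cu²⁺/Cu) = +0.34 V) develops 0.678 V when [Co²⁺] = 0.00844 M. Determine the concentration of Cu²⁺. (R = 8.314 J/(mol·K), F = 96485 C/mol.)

0.65 M

From the Nernst equation, ln Q = nF(E° − E)/RT = 2×96485×(0.62 − 0.678)/(8.314×310) = -4.343, so Q = 0.0130.
With Q = [Co²⁺]/[Cu²⁺] and the known concentrations, [Cu²⁺] in the denominator gives [Cu²⁺] = 0.65 M.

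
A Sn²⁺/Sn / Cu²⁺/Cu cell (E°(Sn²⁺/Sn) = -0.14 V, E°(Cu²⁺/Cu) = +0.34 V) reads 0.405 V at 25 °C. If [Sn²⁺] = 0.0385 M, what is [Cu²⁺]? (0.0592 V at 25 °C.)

1.1 × 10^-4 M

From the Nernst equation, log Q = n(E° − E)/0.0592 = 2(0.48 − 0.405)/0.0592 = 2.534, so Q = 342.
With Q = [Sn²⁺]/[Cu²⁺] and the known concentrations, [Cu²⁺] in the denominator gives [Cu²⁺] = 1.1 × 10^-4 M.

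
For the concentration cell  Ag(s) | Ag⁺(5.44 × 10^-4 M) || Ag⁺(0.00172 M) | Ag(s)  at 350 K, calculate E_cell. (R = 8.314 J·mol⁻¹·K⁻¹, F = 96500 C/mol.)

Both half-cells are Ag⁺/Ag, so E°_cell = 0. The concentrated side is the cathode; the cell reaction moves Ag⁺ from high to low concentration with n = 1.
Q = [Ag⁺]_dilute/[Ag⁺]_conc = 5.44 × 10^-4/0.00172 = 0.316.
E = 0 − (RT/nF) ln Q = −((8.314×350)/(1×96500))(-1.151) = 0.0347 V.

0.035 V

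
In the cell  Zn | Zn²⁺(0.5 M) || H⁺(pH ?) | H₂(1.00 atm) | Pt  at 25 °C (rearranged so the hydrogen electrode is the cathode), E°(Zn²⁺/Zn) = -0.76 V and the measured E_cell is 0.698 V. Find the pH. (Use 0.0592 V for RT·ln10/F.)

pH = 1.20

E°_cell = 0.76 V and n = 2.
log Q = n(E° − E)/0.0592 = 2×(0.76 − 0.698)/0.0592 = 2.095.
With Q = [Zn²⁺]·P(H₂) / [H⁺]^2, solving for [H⁺] gives log[H⁺] = -1.198, so pH = 1.20.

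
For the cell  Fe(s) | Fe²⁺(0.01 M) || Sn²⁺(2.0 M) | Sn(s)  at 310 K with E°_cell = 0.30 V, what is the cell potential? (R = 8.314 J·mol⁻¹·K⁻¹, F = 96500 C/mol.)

Balancing electrons gives n = 2; the reaction quotient is Q = [Fe²⁺]/[Sn²⁺] = 0.00500.
E = E° − (RT/nF) ln Q = 0.30 − (8.314×310)/(2×96500) × (-5.298) = 0.300 + 0.071 = 0.371 V.

0.371 V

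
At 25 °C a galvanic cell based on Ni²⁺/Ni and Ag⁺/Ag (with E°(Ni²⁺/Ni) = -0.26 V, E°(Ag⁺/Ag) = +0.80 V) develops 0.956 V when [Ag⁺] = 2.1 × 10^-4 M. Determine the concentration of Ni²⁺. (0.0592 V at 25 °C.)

From the Nernst equation, log Q = n(E° − E)/0.0592 = 2(1.06 − 0.956)/0.0592 = 3.514, so Q = 3260.
With Q = [Ni²⁺]/[Ag⁺]^2 and the known concentrations, [Ni²⁺] in the numerator gives [Ni²⁺] = 1.4 × 10^-4 M.

1.4 × 10^-4 M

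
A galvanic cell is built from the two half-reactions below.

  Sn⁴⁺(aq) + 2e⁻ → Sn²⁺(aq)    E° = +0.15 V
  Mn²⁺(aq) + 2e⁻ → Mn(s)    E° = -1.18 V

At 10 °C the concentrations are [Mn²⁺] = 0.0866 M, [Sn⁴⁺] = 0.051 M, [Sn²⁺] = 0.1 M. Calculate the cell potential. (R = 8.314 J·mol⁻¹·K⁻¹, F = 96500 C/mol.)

1.35 V

The Sn⁴⁺/Sn²⁺ couple has the higher reduction potential and acts as the cathode, so E°_cell = +0.15 − (-1.18) = 1.33 V.
Balancing electrons gives n = 2; the reaction quotient is Q = [Mn²⁺]·[Sn²⁺]/[Sn⁴⁺] = 0.170.
E = E° − (RT/nF) ln Q = 1.33 − (8.314×283)/(2×96500) × (-1.773) = 1.330 + 0.022 = 1.352 V.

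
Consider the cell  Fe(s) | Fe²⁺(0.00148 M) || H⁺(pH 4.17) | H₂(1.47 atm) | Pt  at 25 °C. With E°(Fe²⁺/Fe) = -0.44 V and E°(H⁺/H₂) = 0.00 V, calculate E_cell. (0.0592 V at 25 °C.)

0.27 V

The hydrogen couple is the cathode, so E°_cell = 0.44 V; n = 2.
[H⁺] = 10^(−4.17) = 6.8 × 10^-5 M, and Q = [Fe²⁺]·P(H₂) / [H⁺]^2 = 4.76 × 10^5.
E = E° − (0.0592/2) log Q = 0.44 − (0.0592/2)(5.678) = 0.272 V.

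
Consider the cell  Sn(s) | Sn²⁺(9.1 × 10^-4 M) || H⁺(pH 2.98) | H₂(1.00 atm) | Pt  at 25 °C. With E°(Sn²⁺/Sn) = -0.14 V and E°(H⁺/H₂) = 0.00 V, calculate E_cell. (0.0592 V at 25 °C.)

0.054 V

The hydrogen couple is the cathode, so E°_cell = 0.14 V; n = 2.
[H⁺] = 10^(−2.98) = 0.0010 M, and Q = [Sn²⁺]·P(H₂) / [H⁺]^2 = 830.
E = E° − (0.0592/2) log Q = 0.14 − (0.0592/2)(2.919) = 0.054 V.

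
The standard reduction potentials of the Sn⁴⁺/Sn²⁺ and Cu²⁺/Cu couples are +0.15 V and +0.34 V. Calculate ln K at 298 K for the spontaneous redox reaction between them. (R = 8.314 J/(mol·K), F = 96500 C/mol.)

E°_cell = +0.34 − (+0.15) = 0.19 V, with n = 2 electrons transferred.
At equilibrium E = 0, so the Nernst equation gives ln K = nFE°/RT = (2)(96500)(0.19)/((8.314)(298)) = 14.80.

ln K = 14.8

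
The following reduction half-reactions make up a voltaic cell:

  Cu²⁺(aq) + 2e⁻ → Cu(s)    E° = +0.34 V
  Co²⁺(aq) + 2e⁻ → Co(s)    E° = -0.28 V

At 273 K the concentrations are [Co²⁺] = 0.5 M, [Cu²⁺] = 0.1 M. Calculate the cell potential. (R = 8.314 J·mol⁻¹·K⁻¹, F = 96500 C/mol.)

0.601 V

The Cu²⁺/Cu couple has the higher reduction potential and acts as the cathode, so E°_cell = +0.34 − (-0.28) = 0.62 V.
Balancing electrons gives n = 2; the reaction quotient is Q = [Co²⁺]/[Cu²⁺] = 5.00.
E = E° − (RT/nF) ln Q = 0.62 − (8.314×273)/(2×96500) × (1.609) = 0.620 − 0.019 = 0.601 V.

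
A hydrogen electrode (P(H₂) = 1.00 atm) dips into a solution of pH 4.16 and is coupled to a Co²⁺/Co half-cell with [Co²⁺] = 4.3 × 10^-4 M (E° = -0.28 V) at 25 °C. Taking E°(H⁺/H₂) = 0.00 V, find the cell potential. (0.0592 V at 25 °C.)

The hydrogen couple is the cathode, so E°_cell = 0.28 V; n = 2.
[H⁺] = 10^(−4.16) = 6.9 × 10^-5 M, and Q = [Co²⁺]·P(H₂) / [H⁺]^2 = 8.98 × 10^4.
E = E° − (0.0592/2) log Q = 0.28 − (0.0592/2)(4.953) = 0.133 V.

0.13 V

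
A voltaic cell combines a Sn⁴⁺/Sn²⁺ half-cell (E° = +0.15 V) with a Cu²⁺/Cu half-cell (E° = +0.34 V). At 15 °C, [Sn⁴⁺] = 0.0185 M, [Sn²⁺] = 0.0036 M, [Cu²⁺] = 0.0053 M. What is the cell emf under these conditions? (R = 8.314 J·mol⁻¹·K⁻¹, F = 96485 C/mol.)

The Cu²⁺/Cu couple has the higher reduction potential and acts as the cathode, so E°_cell = +0.34 − (+0.15) = 0.19 V.
Balancing electrons gives n = 2; the reaction quotient is Q = [Sn⁴⁺]/([Sn²⁺]·[Cu²⁺]) = 970.
E = E° − (RT/nF) ln Q = 0.19 − (8.314×288)/(2×96485) × (6.877) = 0.190 − 0.085 = 0.105 V.

0.105 V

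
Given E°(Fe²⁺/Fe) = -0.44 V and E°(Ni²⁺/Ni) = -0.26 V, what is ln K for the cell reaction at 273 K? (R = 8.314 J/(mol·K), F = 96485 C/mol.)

ln K = 15.3

E°_cell = -0.26 − (-0.44) = 0.18 V, with n = 2 electrons transferred.
At equilibrium E = 0, so the Nernst equation gives ln K = nFE°/RT = (2)(96485)(0.18)/((8.314)(273)) = 15.30.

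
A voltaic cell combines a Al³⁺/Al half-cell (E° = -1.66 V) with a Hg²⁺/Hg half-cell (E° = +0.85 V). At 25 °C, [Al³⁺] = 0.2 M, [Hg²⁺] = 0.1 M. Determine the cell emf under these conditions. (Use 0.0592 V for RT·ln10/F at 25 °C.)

2.49 V

The Hg²⁺/Hg couple has the higher reduction potential and acts as the cathode, so E°_cell = +0.85 − (-1.66) = 2.51 V.
Balancing electrons gives n = 6; the reaction quotient is Q = [Al³⁺]^2/[Hg²⁺]^3 = 40.0.
At 25 °C, E = E° − (0.0592/n) log Q = 2.51 − (0.0592/6)(1.602) = 2.510 − 0.016 = 2.494 V.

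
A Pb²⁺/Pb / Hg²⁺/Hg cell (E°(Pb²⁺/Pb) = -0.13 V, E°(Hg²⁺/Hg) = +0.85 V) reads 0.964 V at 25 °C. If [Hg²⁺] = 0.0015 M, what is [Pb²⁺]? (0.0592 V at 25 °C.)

0.0052 M

From the Nernst equation, log Q = n(E° − E)/0.0592 = 2(0.98 − 0.964)/0.0592 = 0.541, so Q = 3.47.
With Q = [Pb²⁺]/[Hg²⁺] and the known concentrations, [Pb²⁺] in the numerator gives [Pb²⁺] = 0.0052 M.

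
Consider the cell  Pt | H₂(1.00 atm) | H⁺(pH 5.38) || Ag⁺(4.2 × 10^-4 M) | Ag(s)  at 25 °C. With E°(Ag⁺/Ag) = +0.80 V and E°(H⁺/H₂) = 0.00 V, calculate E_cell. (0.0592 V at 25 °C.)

The Ag⁺/Ag couple is the cathode, so E°_cell = 0.80 V; n = 2.
[H⁺] = 10^(−5.38) = 4.2 × 10^-6 M, and Q = [H⁺]^2 / ([Ag⁺]^2·P(H₂)) = 9.85 × 10^-5.
E = E° − (0.0592/2) log Q = 0.80 − (0.0592/2)(-4.006) = 0.919 V.

0.92 V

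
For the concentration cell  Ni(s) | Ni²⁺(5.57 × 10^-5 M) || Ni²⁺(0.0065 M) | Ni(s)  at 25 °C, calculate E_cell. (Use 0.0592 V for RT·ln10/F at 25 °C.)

Both half-cells are Ni²⁺/Ni, so E°_cell = 0. The concentrated side is the cathode; the cell reaction moves Ni²⁺ from high to low concentration with n = 2.
Q = [Ni²⁺]_dilute/[Ni²⁺]_conc = 5.57 × 10^-5/0.0065 = 0.00857.
E = 0 − (0.0592/2) log Q = −(0.0592/2)(-2.067) = 0.0612 V.

0.061 V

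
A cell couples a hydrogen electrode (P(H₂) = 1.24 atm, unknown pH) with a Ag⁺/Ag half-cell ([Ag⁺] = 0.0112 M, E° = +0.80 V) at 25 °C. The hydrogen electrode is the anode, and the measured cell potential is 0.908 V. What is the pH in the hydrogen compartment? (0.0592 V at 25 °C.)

E°_cell = 0.80 V and n = 2.
log Q = n(E° − E)/0.0592 = 2×(0.80 − 0.908)/0.0592 = -3.649.
With Q = [H⁺]^2 / ([Ag⁺]^2·P(H₂)), solving for [H⁺] gives log[H⁺] = -3.728, so pH = 3.73.

pH = 3.73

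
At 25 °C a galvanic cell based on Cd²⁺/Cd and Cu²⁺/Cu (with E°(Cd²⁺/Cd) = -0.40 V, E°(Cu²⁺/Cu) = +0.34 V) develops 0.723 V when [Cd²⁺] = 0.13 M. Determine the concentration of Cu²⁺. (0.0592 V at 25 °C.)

0.035 M

From the Nernst equation, log Q = n(E° − E)/0.0592 = 2(0.74 − 0.723)/0.0592 = 0.574, so Q = 3.75.
With Q = [Cd²⁺]/[Cu²⁺] and the known concentrations, [Cu²⁺] in the denominator gives [Cu²⁺] = 0.035 M.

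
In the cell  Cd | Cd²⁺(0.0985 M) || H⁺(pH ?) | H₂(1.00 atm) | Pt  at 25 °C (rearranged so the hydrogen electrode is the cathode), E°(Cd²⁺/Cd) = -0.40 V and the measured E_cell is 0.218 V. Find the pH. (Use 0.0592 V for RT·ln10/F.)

pH = 3.58

E°_cell = 0.40 V and n = 2.
log Q = n(E° − E)/0.0592 = 2×(0.40 − 0.218)/0.0592 = 6.149.
With Q = [Cd²⁺]·P(H₂) / [H⁺]^2, solving for [H⁺] gives log[H⁺] = -3.578, so pH = 3.58.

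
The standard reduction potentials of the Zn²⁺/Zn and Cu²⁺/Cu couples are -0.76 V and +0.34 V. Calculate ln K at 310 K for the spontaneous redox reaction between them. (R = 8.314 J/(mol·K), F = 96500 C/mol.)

ln K = 82.4

E°_cell = +0.34 − (-0.76) = 1.10 V, with n = 2 electrons transferred.
At equilibrium E = 0, so the Nernst equation gives ln K = nFE°/RT = (2)(96500)(1.10)/((8.314)(310)) = 82.37.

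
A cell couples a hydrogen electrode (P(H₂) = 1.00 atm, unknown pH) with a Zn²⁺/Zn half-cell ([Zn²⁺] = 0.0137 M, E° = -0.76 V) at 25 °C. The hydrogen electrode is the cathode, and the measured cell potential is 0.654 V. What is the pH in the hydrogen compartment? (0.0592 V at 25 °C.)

pH = 2.72

E°_cell = 0.76 V and n = 2.
log Q = n(E° − E)/0.0592 = 2×(0.76 − 0.654)/0.0592 = 3.581.
With Q = [Zn²⁺]·P(H₂) / [H⁺]^2, solving for [H⁺] gives log[H⁺] = -2.722, so pH = 2.72.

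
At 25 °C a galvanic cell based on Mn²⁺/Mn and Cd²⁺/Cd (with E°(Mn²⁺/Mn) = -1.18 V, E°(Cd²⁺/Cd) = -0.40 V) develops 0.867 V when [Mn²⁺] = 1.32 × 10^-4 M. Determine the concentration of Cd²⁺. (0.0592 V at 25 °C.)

0.11 M

From the Nernst equation, log Q = n(E° − E)/0.0592 = 2(0.78 − 0.867)/0.0592 = -2.939, so Q = 0.00115.
With Q = [Mn²⁺]/[Cd²⁺] and the known concentrations, [Cd²⁺] in the denominator gives [Cd²⁺] = 0.11 M.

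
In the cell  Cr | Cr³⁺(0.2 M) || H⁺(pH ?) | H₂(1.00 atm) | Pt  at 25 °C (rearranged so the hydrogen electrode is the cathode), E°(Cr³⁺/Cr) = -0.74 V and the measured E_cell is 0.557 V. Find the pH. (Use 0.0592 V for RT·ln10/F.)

E°_cell = 0.74 V and n = 6.
log Q = n(E° − E)/0.0592 = 6×(0.74 − 0.557)/0.0592 = 18.547.
With Q = [Cr³⁺]^2·P(H₂)^3 / [H⁺]^6, solving for [H⁺] gives log[H⁺] = -3.324, so pH = 3.32.

pH = 3.32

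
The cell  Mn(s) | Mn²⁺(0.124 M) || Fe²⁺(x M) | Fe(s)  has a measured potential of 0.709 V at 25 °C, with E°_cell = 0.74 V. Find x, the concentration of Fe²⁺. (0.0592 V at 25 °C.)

0.011 M

From the Nernst equation, log Q = n(E° − E)/0.0592 = 2(0.74 − 0.709)/0.0592 = 1.047, so Q = 11.2.
With Q = [Mn²⁺]/[Fe²⁺] and the known concentrations, [Fe²⁺] in the denominator gives [Fe²⁺] = 0.011 M.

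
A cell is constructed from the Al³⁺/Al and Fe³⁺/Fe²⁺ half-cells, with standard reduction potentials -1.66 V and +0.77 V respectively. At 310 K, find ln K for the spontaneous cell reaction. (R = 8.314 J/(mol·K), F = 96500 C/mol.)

E°_cell = +0.77 − (-1.66) = 2.43 V, with n = 3 electrons transferred.
At equilibrium E = 0, so the Nernst equation gives ln K = nFE°/RT = (3)(96500)(2.43)/((8.314)(310)) = 272.95.

ln K = 273.0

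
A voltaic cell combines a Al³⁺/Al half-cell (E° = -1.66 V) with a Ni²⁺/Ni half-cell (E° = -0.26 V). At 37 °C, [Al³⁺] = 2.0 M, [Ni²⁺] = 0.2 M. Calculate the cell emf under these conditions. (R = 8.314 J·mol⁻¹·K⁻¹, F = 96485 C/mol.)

The Ni²⁺/Ni couple has the higher reduction potential and acts as the cathode, so E°_cell = -0.26 − (-1.66) = 1.40 V.
Balancing electrons gives n = 6; the reaction quotient is Q = [Al³⁺]^2/[Ni²⁺]^3 = 500.
E = E° − (RT/nF) ln Q = 1.40 − (8.314×310)/(6×96485) × (6.215) = 1.400 − 0.028 = 1.372 V.

1.37 V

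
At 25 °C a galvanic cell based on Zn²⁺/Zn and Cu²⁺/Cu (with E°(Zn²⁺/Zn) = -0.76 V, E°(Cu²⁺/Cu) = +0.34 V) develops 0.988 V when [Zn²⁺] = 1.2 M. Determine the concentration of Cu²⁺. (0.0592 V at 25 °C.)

2 × 10^-4 M

From the Nernst equation, log Q = n(E° − E)/0.0592 = 2(1.10 − 0.988)/0.0592 = 3.784, so Q = 6080.
With Q = [Zn²⁺]/[Cu²⁺] and the known concentrations, [Cu²⁺] in the denominator gives [Cu²⁺] = 2 × 10^-4 M.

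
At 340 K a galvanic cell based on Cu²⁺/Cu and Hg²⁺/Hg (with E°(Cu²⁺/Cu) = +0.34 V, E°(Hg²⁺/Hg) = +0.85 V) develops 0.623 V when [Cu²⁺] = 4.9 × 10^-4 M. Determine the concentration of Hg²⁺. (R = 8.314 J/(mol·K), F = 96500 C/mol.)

From the Nernst equation, ln Q = nF(E° − E)/RT = 2×96500×(0.51 − 0.623)/(8.314×340) = -7.715, so Q = 4.46 × 10^-4.
With Q = [Cu²⁺]/[Hg²⁺] and the known concentrations, [Hg²⁺] in the denominator gives [Hg²⁺] = 1.1 M.

1.1 M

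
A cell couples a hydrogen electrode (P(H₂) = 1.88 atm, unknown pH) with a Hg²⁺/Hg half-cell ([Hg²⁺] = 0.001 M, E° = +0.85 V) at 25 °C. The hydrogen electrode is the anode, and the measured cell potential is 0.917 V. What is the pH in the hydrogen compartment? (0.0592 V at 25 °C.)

E°_cell = 0.85 V and n = 2.
log Q = n(E° − E)/0.0592 = 2×(0.85 − 0.917)/0.0592 = -2.264.
With Q = [H⁺]^2 / ([Hg²⁺]·P(H₂)), solving for [H⁺] gives log[H⁺] = -2.495, so pH = 2.49.

pH = 2.49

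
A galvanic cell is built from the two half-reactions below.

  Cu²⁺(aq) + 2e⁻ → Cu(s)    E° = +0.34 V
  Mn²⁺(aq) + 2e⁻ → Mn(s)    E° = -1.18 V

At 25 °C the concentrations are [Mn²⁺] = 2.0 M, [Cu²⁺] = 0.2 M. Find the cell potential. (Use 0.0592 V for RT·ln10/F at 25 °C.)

The Cu²⁺/Cu couple has the higher reduction potential and acts as the cathode, so E°_cell = +0.34 − (-1.18) = 1.52 V.
Balancing electrons gives n = 2; the reaction quotient is Q = [Mn²⁺]/[Cu²⁺] = 10.0.
At 25 °C, E = E° − (0.0592/n) log Q = 1.52 − (0.0592/2)(1.000) = 1.520 − 0.030 = 1.490 V.

1.49 V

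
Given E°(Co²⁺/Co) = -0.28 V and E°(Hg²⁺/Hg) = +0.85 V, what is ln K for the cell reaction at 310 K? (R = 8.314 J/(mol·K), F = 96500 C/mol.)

E°_cell = +0.85 − (-0.28) = 1.13 V, with n = 2 electrons transferred.
At equilibrium E = 0, so the Nernst equation gives ln K = nFE°/RT = (2)(96500)(1.13)/((8.314)(310)) = 84.62.

ln K = 84.6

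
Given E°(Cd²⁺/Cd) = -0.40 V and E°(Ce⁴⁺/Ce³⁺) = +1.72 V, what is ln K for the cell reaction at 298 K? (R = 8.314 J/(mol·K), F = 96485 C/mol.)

E°_cell = +1.72 − (-0.40) = 2.12 V, with n = 2 electrons transferred.
At equilibrium E = 0, so the Nernst equation gives ln K = nFE°/RT = (2)(96485)(2.12)/((8.314)(298)) = 165.12.

ln K = 165.1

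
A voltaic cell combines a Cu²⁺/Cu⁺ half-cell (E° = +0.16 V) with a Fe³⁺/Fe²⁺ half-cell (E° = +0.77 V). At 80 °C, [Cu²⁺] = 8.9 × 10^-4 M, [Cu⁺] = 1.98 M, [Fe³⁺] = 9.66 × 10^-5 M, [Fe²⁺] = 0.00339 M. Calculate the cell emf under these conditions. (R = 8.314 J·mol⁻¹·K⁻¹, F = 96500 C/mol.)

0.736 V

The Fe³⁺/Fe²⁺ couple has the higher reduction potential and acts as the cathode, so E°_cell = +0.77 − (+0.16) = 0.61 V.
Balancing electrons gives n = 1; the reaction quotient is Q = [Cu²⁺]·[Fe²⁺]/([Cu⁺]·[Fe³⁺]) = 0.0158.
E = E° − (RT/nF) ln Q = 0.61 − (8.314×353)/(1×96500) × (-4.149) = 0.610 + 0.126 = 0.736 V.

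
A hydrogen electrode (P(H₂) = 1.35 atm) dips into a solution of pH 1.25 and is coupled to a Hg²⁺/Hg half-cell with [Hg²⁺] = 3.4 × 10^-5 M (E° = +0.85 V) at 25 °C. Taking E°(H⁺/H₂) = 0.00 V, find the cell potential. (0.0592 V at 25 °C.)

The Hg²⁺/Hg couple is the cathode, so E°_cell = 0.85 V; n = 2.
[H⁺] = 10^(−1.25) = 0.056 M, and Q = [H⁺]^2 / ([Hg²⁺]·P(H₂)) = 68.9.
E = E° − (0.0592/2) log Q = 0.85 − (0.0592/2)(1.838) = 0.796 V.

0.80 V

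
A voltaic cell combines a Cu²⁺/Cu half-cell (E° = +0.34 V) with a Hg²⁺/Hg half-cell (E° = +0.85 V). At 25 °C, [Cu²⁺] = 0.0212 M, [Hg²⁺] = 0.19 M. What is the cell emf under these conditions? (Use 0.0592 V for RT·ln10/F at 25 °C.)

The Hg²⁺/Hg couple has the higher reduction potential and acts as the cathode, so E°_cell = +0.85 − (+0.34) = 0.51 V.
Balancing electrons gives n = 2; the reaction quotient is Q = [Cu²⁺]/[Hg²⁺] = 0.112.
At 25 °C, E = E° − (0.0592/n) log Q = 0.51 − (0.0592/2)(-0.952) = 0.510 + 0.028 = 0.538 V.

0.538 V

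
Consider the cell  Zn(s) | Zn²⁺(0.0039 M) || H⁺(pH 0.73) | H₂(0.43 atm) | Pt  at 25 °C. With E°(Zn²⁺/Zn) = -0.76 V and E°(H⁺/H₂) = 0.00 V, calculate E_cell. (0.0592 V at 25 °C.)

The hydrogen couple is the cathode, so E°_cell = 0.76 V; n = 2.
[H⁺] = 10^(−0.73) = 0.19 M, and Q = [Zn²⁺]·P(H₂) / [H⁺]^2 = 0.0484.
E = E° − (0.0592/2) log Q = 0.76 − (0.0592/2)(-1.315) = 0.799 V.

0.80 V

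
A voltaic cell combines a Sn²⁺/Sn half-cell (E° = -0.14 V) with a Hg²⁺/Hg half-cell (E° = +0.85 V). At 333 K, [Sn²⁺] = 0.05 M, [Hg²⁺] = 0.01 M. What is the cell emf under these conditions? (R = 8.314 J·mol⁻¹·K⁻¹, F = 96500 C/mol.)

0.967 V

The Hg²⁺/Hg couple has the higher reduction potential and acts as the cathode, so E°_cell = +0.85 − (-0.14) = 0.99 V.
Balancing electrons gives n = 2; the reaction quotient is Q = [Sn²⁺]/[Hg²⁺] = 5.00.
E = E° − (RT/nF) ln Q = 0.99 − (8.314×333)/(2×96500) × (1.609) = 0.990 − 0.023 = 0.967 V.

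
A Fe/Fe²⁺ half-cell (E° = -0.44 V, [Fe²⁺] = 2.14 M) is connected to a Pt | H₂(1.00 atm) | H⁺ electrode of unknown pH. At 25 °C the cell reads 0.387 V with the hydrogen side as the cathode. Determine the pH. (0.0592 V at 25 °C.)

pH = 0.73

E°_cell = 0.44 V and n = 2.
log Q = n(E° − E)/0.0592 = 2×(0.44 − 0.387)/0.0592 = 1.791.
With Q = [Fe²⁺]·P(H₂) / [H⁺]^2, solving for [H⁺] gives log[H⁺] = -0.730, so pH = 0.73.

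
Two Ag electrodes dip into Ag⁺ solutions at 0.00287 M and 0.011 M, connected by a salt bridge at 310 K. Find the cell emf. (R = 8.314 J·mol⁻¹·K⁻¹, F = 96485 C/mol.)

0.036 V

Both half-cells are Ag⁺/Ag, so E°_cell = 0. The concentrated side is the cathode; the cell reaction moves Ag⁺ from high to low concentration with n = 1.
Q = [Ag⁺]_dilute/[Ag⁺]_conc = 0.00287/0.011 = 0.261.
E = 0 − (RT/nF) ln Q = −((8.314×310)/(1×96485))(-1.344) = 0.0359 V.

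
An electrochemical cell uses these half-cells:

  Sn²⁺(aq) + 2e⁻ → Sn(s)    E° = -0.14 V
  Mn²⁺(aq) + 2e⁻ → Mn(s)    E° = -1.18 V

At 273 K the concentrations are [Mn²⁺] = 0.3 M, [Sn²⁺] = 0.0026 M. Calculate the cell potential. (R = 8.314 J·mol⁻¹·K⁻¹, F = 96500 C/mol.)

0.984 V

The Sn²⁺/Sn couple has the higher reduction potential and acts as the cathode, so E°_cell = -0.14 − (-1.18) = 1.04 V.
Balancing electrons gives n = 2; the reaction quotient is Q = [Mn²⁺]/[Sn²⁺] = 115.
E = E° − (RT/nF) ln Q = 1.04 − (8.314×273)/(2×96500) × (4.748) = 1.040 − 0.056 = 0.984 V.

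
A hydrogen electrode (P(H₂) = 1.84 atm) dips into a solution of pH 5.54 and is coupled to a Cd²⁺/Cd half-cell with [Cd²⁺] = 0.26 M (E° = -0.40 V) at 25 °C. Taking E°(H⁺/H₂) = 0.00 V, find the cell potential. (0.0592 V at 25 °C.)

0.082 V

The hydrogen couple is the cathode, so E°_cell = 0.40 V; n = 2.
[H⁺] = 10^(−5.54) = 2.9 × 10^-6 M, and Q = [Cd²⁺]·P(H₂) / [H⁺]^2 = 5.75 × 10^10.
E = E° − (0.0592/2) log Q = 0.40 − (0.0592/2)(10.760) = 0.082 V.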